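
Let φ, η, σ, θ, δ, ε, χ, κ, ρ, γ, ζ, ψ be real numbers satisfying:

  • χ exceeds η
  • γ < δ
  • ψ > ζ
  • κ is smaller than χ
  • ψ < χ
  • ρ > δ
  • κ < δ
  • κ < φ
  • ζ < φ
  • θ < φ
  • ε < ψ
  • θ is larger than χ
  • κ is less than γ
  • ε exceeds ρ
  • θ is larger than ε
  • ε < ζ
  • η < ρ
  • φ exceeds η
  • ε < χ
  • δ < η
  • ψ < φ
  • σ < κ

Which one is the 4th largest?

ψ

Chaining the given pairs: σ < κ < γ < δ < η < ρ < ε < ζ < ψ < χ < θ < φ.
The 4th largest is ψ.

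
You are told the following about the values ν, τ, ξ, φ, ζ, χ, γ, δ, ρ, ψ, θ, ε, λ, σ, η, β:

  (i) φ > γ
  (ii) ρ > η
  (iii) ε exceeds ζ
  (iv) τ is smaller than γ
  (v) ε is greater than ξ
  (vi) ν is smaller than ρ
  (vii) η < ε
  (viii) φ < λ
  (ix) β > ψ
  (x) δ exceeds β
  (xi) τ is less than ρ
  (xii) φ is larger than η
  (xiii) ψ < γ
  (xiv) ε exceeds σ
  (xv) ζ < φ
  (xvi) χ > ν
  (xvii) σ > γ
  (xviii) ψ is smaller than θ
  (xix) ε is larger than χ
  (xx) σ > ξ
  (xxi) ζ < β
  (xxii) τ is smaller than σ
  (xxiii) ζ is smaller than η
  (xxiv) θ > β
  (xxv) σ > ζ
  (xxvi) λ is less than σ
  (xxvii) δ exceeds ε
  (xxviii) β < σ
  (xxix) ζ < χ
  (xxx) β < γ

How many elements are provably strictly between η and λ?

The relations place η below λ. An element lies strictly between them when it is forced above η and also forced below λ.
Above η: {φ, σ, ρ, ε, δ}. Below λ: {ψ, ζ, β, τ, γ, φ}.
Intersection: {φ} — 1.

1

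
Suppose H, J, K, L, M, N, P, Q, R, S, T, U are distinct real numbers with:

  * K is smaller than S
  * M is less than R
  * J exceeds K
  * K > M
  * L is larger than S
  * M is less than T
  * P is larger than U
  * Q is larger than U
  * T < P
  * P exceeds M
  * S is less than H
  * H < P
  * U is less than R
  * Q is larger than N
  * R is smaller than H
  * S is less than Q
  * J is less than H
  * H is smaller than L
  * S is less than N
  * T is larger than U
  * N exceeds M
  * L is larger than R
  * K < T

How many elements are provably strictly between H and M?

4

Chaining upward from M reaches: K, R, J, T, S, P, N, Q, L.
Chaining downward from H reaches: U, K, R, J, S.
Strictly between M and H are those in both lists: K, R, J, S — 4 elements.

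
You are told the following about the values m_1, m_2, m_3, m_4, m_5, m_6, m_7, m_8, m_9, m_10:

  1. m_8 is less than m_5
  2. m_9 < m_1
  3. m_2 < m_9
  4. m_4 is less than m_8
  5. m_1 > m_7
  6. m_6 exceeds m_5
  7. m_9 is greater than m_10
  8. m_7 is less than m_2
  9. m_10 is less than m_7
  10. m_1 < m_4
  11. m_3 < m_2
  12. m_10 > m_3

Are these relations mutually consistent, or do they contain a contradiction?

Every relation is compatible with m_3 < m_10 < m_7 < m_2 < m_9 < m_1 < m_4 < m_8 < m_5 < m_6; the set is consistent.

consistent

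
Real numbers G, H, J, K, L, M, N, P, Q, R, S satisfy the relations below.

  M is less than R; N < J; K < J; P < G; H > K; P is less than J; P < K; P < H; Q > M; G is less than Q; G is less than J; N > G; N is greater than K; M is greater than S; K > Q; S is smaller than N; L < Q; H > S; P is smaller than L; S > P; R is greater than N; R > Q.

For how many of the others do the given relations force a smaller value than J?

8

From J the given relations immediately reach P, G, K, N.
From those, S, Q — 6 in total.
From those, M, L — 8 in total.
Nothing else is reachable below J; 8 in all.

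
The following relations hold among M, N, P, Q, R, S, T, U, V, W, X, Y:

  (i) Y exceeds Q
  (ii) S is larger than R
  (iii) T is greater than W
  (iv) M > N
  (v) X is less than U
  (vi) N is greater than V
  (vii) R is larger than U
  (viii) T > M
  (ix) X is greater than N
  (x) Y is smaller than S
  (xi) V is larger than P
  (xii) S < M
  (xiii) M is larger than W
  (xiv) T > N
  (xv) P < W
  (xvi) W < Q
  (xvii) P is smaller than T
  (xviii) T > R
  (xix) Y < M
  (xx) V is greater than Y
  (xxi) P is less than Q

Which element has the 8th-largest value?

The consecutive relations fix a unique order: P < W < Q < Y < V < N < X < U < R < S < M < T.
The 8th largest is V.

V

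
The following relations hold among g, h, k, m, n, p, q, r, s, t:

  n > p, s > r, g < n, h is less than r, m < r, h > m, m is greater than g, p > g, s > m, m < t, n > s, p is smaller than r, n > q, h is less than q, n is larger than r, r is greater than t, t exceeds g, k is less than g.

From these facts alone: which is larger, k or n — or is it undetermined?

k < g < p < r < s < n, by transitivity through g, p, r, s.
So n is larger.

n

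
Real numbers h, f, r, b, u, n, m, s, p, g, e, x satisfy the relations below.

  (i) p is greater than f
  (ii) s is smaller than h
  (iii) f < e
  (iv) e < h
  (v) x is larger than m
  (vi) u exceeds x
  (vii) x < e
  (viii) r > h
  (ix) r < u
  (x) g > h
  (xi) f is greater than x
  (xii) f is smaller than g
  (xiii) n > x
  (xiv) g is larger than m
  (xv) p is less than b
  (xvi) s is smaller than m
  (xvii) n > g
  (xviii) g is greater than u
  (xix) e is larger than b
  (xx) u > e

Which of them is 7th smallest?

The consecutive relations fix a unique order: s < m < x < f < p < b < e < h < r < u < g < n.
The 7th smallest is e.

e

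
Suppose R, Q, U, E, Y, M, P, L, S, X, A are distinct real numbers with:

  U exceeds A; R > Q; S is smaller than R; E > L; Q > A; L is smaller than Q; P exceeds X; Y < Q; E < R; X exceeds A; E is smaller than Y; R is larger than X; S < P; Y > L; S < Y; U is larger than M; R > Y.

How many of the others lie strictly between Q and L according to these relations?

The relations place L below Q. An element lies strictly between them when it is forced above L and also forced below Q.
Above L: {E, Y, R}. Below Q: {A, E, S, Y}.
Intersection: {E, Y} — 2.

2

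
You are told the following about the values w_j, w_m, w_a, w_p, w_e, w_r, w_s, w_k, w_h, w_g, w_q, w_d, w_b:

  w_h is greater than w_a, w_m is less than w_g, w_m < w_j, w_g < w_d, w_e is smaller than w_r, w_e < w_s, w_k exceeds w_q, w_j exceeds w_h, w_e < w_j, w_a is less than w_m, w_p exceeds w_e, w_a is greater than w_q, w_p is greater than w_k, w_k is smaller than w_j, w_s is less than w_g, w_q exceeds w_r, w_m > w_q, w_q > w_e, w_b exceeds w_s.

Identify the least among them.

w_r is not least since w_e < w_r; w_q is not least since w_e < w_q; w_a is not least since w_q < w_a; w_k is not least since w_q < w_k; w_p is not least since w_e < w_p; w_m is not least since w_a < w_m; w_h is not least since w_a < w_h; w_s is not least since w_e < w_s; w_j is not least since w_k < w_j; w_g is not least since w_m < w_g; w_d is not least since w_g < w_d; w_b is not least since w_s < w_b.
Only w_e has nothing below it, so w_e is the least.

w_e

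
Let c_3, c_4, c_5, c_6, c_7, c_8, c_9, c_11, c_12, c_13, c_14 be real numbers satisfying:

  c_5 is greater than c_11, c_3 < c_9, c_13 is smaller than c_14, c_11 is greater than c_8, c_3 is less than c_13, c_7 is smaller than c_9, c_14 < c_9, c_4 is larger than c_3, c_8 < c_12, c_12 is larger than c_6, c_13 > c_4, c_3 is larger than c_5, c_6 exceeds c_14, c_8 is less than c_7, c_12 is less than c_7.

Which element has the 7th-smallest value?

Piecing the relations together gives one ordering: c_8 < c_11 < c_5 < c_3 < c_4 < c_13 < c_14 < c_6 < c_12 < c_7 < c_9.
The 7th smallest is c_14.

c_14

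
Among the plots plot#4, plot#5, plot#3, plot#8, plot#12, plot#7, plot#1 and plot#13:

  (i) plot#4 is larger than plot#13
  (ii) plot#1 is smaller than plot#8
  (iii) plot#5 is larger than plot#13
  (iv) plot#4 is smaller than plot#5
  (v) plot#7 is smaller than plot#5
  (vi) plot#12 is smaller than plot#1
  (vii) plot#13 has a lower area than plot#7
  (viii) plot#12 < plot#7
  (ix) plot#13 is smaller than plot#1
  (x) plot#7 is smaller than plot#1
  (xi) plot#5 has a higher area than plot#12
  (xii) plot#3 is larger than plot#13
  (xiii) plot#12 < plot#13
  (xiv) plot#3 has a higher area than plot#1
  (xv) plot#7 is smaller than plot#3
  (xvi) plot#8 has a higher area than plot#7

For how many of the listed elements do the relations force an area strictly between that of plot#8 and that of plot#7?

1

The relations place plot#7 below plot#8. An element lies strictly between them when it is forced above plot#7 and also forced below plot#8.
Above plot#7: {plot#1, plot#3, plot#5}. Below plot#8: {plot#12, plot#13, plot#1}.
Intersection: {plot#1} — 1.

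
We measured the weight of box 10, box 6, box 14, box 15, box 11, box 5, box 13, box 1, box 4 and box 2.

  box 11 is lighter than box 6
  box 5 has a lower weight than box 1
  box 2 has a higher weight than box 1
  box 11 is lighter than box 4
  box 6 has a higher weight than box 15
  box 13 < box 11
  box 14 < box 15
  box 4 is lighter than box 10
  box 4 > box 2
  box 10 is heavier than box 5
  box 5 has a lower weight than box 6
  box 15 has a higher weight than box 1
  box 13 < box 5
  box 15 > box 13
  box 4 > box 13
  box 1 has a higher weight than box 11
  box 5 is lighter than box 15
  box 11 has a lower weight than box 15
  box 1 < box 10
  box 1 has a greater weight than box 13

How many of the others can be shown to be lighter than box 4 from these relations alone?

The elements the relations force below box 4 are box 13, box 5, box 11, box 1, box 2 — no chain reaches any other.
That is 5.

5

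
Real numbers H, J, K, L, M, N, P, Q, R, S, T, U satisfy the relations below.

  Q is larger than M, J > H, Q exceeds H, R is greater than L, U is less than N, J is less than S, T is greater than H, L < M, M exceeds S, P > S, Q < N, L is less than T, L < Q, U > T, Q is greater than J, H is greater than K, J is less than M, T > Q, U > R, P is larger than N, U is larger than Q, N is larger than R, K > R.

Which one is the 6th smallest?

The consecutive relations fix a unique order: L < R < K < H < J < S < M < Q < T < U < N < P.
The 6th smallest is S.

S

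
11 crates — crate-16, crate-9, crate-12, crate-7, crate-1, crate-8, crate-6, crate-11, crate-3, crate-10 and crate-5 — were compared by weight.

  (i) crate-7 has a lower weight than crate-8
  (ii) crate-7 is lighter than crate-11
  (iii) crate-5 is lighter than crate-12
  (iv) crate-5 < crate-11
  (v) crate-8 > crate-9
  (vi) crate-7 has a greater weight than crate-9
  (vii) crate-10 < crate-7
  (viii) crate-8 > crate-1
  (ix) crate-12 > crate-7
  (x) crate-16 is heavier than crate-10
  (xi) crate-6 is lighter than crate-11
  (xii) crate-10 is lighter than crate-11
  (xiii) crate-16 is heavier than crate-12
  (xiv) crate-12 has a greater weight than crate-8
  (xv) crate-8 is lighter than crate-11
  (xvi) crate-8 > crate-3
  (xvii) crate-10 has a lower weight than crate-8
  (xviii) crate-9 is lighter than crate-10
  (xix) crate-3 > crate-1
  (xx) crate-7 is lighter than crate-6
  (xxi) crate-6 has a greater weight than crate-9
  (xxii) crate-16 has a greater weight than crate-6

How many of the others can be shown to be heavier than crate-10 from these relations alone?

The elements the relations force above crate-10 are crate-7, crate-8, crate-12, crate-6, crate-11, crate-16 — no chain reaches any other.
That is 6.

6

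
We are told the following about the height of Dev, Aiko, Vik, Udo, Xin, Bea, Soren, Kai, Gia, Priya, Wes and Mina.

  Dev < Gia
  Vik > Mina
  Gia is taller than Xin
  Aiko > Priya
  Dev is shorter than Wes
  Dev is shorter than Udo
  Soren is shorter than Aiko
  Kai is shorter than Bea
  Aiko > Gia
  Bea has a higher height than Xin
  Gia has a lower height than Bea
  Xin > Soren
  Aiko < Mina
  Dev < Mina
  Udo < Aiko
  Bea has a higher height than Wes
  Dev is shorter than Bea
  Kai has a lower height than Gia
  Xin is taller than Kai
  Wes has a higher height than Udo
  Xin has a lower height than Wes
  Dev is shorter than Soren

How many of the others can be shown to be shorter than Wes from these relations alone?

The elements the relations force below Wes are Dev, Kai, Soren, Xin, Udo — no chain reaches any other.
That is 5.

5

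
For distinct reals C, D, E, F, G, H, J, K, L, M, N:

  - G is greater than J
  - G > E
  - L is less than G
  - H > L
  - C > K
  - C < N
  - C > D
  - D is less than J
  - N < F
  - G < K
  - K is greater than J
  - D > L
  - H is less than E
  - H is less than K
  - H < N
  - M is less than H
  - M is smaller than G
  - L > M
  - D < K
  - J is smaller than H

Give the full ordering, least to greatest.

M < L < D < J < H < E < G < K < C < N < F

Nothing is placed below M, so it is least; from there M < L; L < D; D < J; J < H; H < E; E < G; G < K; K < C; C < N; N < F, each given directly.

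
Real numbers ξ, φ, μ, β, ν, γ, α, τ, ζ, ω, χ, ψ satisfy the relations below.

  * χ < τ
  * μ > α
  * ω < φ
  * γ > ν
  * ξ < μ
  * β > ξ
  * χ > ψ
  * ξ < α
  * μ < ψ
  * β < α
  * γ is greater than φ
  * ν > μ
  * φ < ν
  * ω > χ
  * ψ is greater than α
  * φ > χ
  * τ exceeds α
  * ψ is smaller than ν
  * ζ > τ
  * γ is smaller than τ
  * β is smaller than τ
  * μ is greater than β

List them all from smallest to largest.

ξ < β < α < μ < ψ < χ < ω < φ < ν < γ < τ < ζ

Each adjacent pair is fixed by a given relation: ξ < β; β < α; α < μ; μ < ψ; ψ < χ; χ < ω; ω < φ; φ < ν; ν < γ; γ < τ; τ < ζ. Chaining them end to end gives the full order.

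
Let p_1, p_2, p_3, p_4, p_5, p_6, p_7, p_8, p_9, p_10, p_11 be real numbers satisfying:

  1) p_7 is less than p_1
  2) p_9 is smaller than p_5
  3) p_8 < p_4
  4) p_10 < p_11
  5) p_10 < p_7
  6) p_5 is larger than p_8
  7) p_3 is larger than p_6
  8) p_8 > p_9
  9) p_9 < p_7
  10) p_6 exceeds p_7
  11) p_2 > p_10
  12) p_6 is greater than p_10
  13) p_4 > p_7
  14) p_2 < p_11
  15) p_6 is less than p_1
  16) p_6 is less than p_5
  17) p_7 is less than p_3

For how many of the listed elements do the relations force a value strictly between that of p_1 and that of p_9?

Chaining upward from p_9 reaches: p_7, p_6, p_3, p_8, p_4, p_5.
Chaining downward from p_1 reaches: p_10, p_7, p_6.
Strictly between p_9 and p_1 are those in both lists: p_7, p_6 — 2 elements.

2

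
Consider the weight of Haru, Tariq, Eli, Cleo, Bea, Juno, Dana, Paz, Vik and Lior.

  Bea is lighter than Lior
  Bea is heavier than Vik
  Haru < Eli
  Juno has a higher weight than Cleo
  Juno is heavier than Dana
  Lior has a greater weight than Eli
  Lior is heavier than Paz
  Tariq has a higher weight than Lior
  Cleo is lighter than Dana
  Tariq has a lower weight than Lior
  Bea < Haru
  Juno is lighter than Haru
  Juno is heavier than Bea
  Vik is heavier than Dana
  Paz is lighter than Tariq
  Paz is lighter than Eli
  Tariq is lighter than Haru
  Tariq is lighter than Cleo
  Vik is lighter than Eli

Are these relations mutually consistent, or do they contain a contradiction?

inconsistent

We have Lior < Tariq stated directly, yet also Tariq < Cleo < Dana < Vik < Bea < Juno < Haru < Eli < Lior by chaining the others — so Tariq < Lior. Contradiction.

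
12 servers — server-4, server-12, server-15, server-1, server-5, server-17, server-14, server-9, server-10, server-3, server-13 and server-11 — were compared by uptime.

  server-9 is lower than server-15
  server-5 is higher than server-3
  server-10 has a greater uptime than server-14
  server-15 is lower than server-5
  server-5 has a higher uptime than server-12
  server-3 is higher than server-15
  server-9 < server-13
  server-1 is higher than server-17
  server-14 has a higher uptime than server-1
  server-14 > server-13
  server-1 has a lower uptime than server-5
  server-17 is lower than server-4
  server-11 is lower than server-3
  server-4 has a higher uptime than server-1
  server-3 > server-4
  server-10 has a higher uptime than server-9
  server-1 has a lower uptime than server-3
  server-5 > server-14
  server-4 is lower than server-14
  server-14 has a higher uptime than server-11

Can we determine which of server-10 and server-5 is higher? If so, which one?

undetermined

Following every chain through server-10: below server-10 we get server-17, server-1, server-4, server-9, server-11, server-13, server-14.
server-5 is not reached, and no chain runs the other way from server-5 to server-10.
So the given relations leave the order of server-10 and server-5 undetermined.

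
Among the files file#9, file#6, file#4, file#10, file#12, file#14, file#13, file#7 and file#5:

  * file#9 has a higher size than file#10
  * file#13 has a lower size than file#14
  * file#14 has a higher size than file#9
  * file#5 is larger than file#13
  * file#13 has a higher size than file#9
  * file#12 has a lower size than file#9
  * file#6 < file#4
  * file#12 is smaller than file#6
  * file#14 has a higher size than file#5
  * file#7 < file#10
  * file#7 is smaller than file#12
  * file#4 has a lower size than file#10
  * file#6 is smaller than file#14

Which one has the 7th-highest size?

file#6

Chaining the given pairs: file#7 < file#12 < file#6 < file#4 < file#10 < file#9 < file#13 < file#5 < file#14.
The 7th largest is file#6.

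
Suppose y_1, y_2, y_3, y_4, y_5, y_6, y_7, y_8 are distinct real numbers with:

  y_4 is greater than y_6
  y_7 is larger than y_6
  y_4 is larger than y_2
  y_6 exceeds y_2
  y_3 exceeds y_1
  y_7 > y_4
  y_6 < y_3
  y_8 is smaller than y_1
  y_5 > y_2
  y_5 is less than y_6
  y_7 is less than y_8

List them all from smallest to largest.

Nothing is placed below y_2, so it is least; from there y_2 < y_5; y_5 < y_6; y_6 < y_4; y_4 < y_7; y_7 < y_8; y_8 < y_1; y_1 < y_3, each given directly.

y_2 < y_5 < y_6 < y_4 < y_7 < y_8 < y_1 < y_3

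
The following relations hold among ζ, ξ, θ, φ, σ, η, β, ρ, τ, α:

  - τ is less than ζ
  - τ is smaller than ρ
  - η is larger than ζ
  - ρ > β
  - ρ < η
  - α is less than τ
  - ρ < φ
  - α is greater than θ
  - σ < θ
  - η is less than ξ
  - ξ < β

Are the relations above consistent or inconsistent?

inconsistent

Chaining the given relations yields η < ξ < β < ρ, so η < ρ. But one relation states ρ < η. These cannot both hold.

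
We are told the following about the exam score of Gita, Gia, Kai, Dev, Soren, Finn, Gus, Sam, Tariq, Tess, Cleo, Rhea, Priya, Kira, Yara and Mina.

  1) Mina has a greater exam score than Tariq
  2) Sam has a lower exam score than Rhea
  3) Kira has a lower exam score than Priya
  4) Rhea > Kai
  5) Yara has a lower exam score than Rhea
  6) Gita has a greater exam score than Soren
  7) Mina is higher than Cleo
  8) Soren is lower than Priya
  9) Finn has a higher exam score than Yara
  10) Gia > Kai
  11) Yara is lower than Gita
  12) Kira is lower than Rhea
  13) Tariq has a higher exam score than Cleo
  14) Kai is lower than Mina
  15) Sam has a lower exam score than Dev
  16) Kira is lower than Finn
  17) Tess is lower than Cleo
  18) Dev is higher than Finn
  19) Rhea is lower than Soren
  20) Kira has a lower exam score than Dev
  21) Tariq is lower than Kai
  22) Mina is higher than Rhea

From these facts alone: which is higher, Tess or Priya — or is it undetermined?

Tess < Cleo and Cleo < Tariq give Tess < Tariq.
With Tariq < Kai: Tess < Cleo < Tariq < Kai.
With Kai < Rhea: Tess < Cleo < Tariq < Kai < Rhea.
Then Rhea < Soren extends the chain to Soren.
With Soren < Priya: Tess < Cleo < Tariq < Kai < Rhea < Soren < Priya.
So Priya is higher.

Priya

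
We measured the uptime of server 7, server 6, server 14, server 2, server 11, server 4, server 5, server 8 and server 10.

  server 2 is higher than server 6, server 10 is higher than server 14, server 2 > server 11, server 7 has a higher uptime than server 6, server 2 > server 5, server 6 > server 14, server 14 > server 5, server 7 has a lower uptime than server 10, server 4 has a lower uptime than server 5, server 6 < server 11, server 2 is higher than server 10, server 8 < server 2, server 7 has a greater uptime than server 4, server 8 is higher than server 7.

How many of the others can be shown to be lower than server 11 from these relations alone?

4

Directly below server 11: server 6.
One step further: server 14 (2 so far).
One step further: server 5 (3 so far).
One step further: server 4 (4 so far).
Nothing else is reachable below server 11; 4 in all.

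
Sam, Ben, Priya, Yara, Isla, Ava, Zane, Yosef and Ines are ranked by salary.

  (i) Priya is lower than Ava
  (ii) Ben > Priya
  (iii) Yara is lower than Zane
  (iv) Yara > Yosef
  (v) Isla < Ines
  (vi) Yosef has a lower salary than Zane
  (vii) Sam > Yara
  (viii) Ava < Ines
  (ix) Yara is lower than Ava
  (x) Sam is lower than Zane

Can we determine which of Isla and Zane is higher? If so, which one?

undetermined

Following every chain through Isla: above Isla we get Ines.
Zane is not reached, and no chain runs the other way from Zane to Isla.
So the given relations leave the order of Isla and Zane undetermined.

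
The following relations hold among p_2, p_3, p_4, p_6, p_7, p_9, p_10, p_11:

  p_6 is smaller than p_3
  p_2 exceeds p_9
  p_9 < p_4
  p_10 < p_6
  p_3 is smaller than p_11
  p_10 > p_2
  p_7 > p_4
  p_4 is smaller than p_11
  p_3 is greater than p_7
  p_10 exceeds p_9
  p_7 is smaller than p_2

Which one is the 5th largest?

The consecutive relations fix a unique order: p_9 < p_4 < p_7 < p_2 < p_10 < p_6 < p_3 < p_11.
The 5th largest is p_2.

p_2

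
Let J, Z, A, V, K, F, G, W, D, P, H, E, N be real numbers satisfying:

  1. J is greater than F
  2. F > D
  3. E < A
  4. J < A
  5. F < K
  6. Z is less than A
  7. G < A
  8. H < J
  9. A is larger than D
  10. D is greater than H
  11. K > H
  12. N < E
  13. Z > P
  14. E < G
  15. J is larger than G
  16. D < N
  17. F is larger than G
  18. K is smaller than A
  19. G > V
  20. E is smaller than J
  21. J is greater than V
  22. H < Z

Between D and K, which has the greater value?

K

D < N and N < E give D < E.
Then E < G extends the chain to G.
With G < F: D < N < E < G < F.
With F < K: D < N < E < G < F < K.
So D < K; K is the larger of the two.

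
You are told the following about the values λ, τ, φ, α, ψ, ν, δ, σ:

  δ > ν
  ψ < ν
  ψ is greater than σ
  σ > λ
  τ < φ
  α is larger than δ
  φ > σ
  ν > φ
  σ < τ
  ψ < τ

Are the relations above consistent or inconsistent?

consistent

Every relation is compatible with λ < σ < ψ < τ < φ < ν < δ < α; the set is consistent.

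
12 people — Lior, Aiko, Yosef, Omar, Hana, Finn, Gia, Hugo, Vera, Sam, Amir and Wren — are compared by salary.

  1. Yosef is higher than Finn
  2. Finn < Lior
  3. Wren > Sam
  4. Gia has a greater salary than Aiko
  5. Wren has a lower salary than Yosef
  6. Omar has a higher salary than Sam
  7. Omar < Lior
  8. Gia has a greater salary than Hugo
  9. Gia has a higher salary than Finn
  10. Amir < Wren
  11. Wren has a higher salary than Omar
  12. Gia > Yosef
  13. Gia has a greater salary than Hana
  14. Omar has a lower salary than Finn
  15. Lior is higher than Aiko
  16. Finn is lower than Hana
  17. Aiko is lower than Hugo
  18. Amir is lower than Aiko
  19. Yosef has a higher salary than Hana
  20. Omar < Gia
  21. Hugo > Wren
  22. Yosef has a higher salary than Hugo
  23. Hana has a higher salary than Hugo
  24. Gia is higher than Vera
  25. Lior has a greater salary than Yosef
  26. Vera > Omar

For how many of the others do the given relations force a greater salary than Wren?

5

The elements the relations force above Wren are Hugo, Hana, Yosef, Gia, Lior — no chain reaches any other.
That is 5.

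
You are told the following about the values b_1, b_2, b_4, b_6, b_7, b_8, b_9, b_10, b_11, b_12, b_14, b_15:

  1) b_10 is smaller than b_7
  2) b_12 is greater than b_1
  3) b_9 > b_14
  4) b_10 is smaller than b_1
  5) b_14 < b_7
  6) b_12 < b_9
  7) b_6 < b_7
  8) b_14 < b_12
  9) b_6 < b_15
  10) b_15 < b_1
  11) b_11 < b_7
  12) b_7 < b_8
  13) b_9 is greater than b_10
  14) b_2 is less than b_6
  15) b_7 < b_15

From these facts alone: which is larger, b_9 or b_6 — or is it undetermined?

b_6 < b_7 and b_7 < b_15 give b_6 < b_15.
Then b_15 < b_1 extends the chain to b_1.
Then b_1 < b_12 extends the chain to b_12.
With b_12 < b_9: b_6 < b_7 < b_15 < b_1 < b_12 < b_9.
So b_9 is larger.

b_9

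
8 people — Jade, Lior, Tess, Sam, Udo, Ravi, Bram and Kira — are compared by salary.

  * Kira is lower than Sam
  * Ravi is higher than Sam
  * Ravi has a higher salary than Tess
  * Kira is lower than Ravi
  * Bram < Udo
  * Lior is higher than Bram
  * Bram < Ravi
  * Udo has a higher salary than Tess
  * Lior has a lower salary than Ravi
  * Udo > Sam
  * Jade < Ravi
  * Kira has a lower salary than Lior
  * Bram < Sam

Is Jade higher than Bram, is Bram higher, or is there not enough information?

Following every chain through Bram: above Bram we get Lior, Sam, Udo, Ravi.
Jade is not reached, and no chain runs the other way from Jade to Bram.
So the given relations leave the order of Bram and Jade undetermined.

undetermined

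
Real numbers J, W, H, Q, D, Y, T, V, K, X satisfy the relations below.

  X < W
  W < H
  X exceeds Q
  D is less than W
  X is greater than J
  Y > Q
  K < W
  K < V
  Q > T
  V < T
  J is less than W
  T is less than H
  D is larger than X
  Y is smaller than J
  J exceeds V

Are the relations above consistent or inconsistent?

consistent

Every relation is compatible with K < V < T < Q < Y < J < X < D < W < H; the set is consistent.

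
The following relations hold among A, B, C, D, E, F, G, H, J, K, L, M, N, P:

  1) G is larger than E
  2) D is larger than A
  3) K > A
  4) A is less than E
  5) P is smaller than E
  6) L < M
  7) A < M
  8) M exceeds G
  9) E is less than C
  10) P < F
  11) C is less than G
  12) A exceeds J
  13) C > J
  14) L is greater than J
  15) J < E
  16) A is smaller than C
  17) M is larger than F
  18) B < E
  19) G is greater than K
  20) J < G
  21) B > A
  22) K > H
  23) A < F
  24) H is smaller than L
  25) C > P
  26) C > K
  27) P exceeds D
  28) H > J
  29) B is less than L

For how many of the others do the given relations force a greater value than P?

Directly above P: E, C, F.
One step further: G, M (5 so far).
Nothing else is reachable above P; 5 in all.

5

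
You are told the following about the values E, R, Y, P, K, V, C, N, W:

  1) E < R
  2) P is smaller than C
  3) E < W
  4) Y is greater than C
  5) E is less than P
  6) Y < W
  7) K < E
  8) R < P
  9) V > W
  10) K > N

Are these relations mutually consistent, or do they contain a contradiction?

consistent

The single ordering N < K < E < R < P < C < Y < W < V satisfies every listed relation, so no contradiction arises.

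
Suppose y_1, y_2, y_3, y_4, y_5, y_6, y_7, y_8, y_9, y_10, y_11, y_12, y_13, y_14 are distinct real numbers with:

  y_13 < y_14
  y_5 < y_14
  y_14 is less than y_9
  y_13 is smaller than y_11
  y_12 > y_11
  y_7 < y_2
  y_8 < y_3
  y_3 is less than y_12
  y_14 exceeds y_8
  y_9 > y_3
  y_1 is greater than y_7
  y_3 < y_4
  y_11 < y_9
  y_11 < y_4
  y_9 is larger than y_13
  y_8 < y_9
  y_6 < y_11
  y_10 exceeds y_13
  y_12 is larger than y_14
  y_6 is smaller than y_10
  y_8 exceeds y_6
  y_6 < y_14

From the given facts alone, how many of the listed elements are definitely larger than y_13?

The elements the relations force above y_13 are y_11, y_14, y_9, y_4, y_12, y_10 — no chain reaches any other.
That is 6.

6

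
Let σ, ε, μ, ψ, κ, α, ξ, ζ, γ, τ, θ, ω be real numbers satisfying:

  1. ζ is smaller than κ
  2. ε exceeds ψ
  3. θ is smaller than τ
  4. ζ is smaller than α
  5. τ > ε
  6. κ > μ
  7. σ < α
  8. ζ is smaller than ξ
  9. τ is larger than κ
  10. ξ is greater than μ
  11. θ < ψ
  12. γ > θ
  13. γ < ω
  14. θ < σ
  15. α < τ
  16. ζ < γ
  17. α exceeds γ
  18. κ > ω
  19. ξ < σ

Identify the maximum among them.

μ is not greatest since μ < κ; ζ is not greatest since ζ < γ; θ is not greatest since θ < γ; ψ is not greatest since ψ < ε; ξ is not greatest since ξ < σ; γ is not greatest since γ < α; ω is not greatest since ω < κ; κ is not greatest since κ < τ; σ is not greatest since σ < α; ε is not greatest since ε < τ; α is not greatest since α < τ.
Only τ has nothing above it, so τ is the maximum.

τ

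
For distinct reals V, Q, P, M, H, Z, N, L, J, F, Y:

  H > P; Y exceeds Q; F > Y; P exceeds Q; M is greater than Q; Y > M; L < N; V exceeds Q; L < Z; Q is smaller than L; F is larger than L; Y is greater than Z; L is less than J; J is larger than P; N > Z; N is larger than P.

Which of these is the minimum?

Chaining upward from Q: directly above it, M, L, V, P, Y; then Z, H, N, F, J.
That covers every other element, and nothing is given below Q, so Q is the minimum.

Q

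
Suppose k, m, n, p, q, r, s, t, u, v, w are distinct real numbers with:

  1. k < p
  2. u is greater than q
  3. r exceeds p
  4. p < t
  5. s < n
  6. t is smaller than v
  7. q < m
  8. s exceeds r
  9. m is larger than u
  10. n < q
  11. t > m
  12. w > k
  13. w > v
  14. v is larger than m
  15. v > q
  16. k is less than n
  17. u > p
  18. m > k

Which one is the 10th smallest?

Chaining the given pairs: k < p < r < s < n < q < u < m < t < v < w.
The 10th smallest is v.

v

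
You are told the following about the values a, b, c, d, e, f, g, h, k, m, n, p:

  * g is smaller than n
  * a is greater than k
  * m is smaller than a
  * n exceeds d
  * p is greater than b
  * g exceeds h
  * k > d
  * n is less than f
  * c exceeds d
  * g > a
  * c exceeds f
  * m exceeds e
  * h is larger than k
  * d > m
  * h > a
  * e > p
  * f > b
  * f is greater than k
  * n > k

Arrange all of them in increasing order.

b < p < e < m < d < k < a < h < g < n < f < c

Nothing is placed below b, so it is least; from there b < p; p < e; e < m; m < d; d < k; k < a; a < h; h < g; g < n; n < f; f < c, each given directly.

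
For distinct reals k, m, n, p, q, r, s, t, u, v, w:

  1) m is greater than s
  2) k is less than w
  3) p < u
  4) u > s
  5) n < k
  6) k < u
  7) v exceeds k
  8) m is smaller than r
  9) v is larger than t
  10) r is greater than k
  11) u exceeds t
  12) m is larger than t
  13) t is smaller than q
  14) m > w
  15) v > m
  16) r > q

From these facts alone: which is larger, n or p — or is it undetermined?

Following every chain through n: above n we get k, w, m, r, u, v.
p is not reached, and no chain runs the other way from p to n.
So the given relations leave the order of n and p undetermined.

undetermined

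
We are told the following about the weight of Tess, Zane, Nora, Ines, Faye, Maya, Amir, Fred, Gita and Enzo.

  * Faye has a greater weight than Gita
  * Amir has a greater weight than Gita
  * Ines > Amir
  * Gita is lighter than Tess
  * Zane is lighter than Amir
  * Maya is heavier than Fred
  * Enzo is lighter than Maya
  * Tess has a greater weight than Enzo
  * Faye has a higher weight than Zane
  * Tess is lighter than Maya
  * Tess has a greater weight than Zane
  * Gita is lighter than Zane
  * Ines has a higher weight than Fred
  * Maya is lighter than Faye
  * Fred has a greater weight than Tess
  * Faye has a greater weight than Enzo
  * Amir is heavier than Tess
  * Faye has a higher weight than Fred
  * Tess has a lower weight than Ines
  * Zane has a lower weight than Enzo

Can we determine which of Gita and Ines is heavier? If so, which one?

Chaining the given relations: Gita < Zane < Enzo < Tess < Amir < Ines.
So Ines is heavier.

Ines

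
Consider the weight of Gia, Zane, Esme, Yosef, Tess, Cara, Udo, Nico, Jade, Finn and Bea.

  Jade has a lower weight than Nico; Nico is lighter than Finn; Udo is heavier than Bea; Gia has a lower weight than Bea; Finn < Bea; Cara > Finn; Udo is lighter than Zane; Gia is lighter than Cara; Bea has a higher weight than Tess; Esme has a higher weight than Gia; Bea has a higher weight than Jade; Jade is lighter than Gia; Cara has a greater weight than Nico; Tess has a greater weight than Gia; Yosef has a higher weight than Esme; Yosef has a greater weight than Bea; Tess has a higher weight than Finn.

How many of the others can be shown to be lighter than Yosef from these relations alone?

7

Directly below Yosef: Bea, Esme.
One step further: Jade, Gia, Finn, Tess (6 so far).
One step further: Nico (7 so far).
Nothing else is reachable below Yosef; 7 in all.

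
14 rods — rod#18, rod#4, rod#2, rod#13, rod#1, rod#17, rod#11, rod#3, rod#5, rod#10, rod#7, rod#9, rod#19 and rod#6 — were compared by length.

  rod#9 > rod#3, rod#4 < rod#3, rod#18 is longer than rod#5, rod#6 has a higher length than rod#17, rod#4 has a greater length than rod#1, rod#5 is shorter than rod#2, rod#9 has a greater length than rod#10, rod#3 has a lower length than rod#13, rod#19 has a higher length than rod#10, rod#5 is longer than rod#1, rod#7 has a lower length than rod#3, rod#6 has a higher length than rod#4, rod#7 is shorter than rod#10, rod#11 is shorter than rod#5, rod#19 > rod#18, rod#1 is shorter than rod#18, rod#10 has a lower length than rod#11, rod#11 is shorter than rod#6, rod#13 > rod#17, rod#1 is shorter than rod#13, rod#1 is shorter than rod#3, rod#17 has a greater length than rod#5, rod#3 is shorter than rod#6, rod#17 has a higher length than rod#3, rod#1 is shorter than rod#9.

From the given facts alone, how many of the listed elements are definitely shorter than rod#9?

From rod#9 the given relations immediately reach rod#1, rod#10, rod#3.
From those, rod#7, rod#4 — 5 in total.
Nothing else is reachable below rod#9; 5 in all.

5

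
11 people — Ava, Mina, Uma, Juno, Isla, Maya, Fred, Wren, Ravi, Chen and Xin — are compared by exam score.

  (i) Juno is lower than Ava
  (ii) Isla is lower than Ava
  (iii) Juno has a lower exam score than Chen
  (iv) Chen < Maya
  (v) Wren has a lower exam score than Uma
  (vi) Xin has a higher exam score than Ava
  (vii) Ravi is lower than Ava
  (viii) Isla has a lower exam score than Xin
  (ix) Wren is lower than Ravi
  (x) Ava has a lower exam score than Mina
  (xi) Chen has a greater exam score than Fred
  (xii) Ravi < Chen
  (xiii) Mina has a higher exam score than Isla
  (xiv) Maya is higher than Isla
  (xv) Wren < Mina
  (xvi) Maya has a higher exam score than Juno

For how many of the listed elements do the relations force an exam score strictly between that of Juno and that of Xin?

1

Chaining upward from Juno reaches: Ava, Mina, Chen, Maya.
Chaining downward from Xin reaches: Isla, Wren, Ravi, Ava.
Strictly between Juno and Xin are those in both lists: Ava — 1 element.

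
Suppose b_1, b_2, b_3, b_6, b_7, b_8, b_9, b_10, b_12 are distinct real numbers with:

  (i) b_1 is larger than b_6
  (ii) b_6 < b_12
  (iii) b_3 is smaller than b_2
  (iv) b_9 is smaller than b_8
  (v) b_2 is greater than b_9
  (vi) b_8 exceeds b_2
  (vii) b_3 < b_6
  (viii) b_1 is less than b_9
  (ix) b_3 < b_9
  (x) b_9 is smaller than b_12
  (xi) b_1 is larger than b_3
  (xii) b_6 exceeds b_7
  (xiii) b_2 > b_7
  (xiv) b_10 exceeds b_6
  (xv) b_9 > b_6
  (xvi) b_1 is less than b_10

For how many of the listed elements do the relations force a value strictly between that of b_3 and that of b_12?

The relations place b_3 below b_12. An element lies strictly between them when it is forced above b_3 and also forced below b_12.
Above b_3: {b_6, b_1, b_9, b_2, b_8, b_10}. Below b_12: {b_7, b_6, b_1, b_9}.
Intersection: {b_6, b_1, b_9} — 3.

3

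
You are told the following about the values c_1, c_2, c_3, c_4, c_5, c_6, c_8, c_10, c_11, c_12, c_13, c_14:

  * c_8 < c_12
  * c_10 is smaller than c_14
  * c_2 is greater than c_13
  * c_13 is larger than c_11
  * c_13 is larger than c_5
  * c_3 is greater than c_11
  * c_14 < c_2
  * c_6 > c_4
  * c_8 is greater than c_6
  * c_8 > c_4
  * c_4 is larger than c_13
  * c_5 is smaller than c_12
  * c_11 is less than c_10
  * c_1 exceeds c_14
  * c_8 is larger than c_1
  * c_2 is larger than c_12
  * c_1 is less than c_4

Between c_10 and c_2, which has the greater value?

c_2

Link the given pairs in sequence: c_10 < c_14; c_14 < c_1; c_1 < c_4; c_4 < c_6; c_6 < c_8; c_8 < c_12; c_12 < c_2.
Chaining these gives c_10 < c_14 < c_1 < c_4 < c_6 < c_8 < c_12 < c_2.
So c_10 < c_2; c_2 is the larger of the two.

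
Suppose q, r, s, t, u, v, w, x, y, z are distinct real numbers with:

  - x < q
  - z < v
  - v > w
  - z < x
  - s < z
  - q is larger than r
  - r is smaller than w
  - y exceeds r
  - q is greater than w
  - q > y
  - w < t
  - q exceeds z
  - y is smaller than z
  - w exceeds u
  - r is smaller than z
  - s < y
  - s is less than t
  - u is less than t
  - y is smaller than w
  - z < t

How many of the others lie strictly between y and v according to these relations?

The relations place y below v. An element lies strictly between them when it is forced above y and also forced below v.
Above y: {z, w, x, q, t}. Below v: {s, r, u, z, w}.
Intersection: {z, w} — 2.

2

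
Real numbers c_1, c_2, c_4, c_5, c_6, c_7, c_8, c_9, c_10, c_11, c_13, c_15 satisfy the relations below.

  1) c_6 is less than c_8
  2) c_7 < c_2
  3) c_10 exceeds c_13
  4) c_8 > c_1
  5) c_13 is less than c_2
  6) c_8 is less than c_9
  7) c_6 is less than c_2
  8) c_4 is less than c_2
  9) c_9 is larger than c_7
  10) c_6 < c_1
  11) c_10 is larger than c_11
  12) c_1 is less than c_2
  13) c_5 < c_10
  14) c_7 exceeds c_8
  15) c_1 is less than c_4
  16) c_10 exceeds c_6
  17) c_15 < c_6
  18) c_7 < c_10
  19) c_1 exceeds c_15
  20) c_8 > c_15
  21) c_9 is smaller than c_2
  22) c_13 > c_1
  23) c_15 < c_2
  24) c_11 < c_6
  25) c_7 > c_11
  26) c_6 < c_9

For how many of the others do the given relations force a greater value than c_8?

Directly above c_8: c_7, c_9.
One step further: c_10, c_2 (4 so far).
No other element is forced above c_8 by the given relations, so the count is 4.

4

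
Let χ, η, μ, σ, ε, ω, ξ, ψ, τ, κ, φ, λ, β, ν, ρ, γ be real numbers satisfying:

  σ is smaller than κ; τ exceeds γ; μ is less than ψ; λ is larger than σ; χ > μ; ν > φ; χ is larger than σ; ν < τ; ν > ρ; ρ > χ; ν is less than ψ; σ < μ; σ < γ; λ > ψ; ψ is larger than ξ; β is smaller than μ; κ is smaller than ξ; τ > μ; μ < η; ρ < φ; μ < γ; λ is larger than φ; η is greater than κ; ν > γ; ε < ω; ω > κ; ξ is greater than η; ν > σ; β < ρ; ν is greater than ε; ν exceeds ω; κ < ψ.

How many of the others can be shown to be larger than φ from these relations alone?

4

Directly above φ: ν, λ.
One step further: ψ, τ (4 so far).
Nothing else is reachable above φ; 4 in all.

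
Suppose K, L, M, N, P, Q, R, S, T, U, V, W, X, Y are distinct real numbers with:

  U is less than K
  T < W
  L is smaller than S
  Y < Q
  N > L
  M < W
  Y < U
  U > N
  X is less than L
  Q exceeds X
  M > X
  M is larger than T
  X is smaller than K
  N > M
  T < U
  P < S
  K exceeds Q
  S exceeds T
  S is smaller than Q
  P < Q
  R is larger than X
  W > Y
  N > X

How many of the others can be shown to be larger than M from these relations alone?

4

Directly above M: N, W.
One step further: U (3 so far).
One step further: K (4 so far).
No other element is forced above M by the given relations, so the count is 4.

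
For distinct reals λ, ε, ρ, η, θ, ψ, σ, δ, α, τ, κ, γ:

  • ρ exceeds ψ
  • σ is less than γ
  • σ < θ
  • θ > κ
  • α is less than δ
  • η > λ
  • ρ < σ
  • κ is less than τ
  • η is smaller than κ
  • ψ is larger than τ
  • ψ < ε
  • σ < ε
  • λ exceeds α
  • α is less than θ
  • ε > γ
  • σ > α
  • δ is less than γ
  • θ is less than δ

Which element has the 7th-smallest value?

ρ

Chaining the given pairs: α < λ < η < κ < τ < ψ < ρ < σ < θ < δ < γ < ε.
Counting 7 from the smallest end gives ρ.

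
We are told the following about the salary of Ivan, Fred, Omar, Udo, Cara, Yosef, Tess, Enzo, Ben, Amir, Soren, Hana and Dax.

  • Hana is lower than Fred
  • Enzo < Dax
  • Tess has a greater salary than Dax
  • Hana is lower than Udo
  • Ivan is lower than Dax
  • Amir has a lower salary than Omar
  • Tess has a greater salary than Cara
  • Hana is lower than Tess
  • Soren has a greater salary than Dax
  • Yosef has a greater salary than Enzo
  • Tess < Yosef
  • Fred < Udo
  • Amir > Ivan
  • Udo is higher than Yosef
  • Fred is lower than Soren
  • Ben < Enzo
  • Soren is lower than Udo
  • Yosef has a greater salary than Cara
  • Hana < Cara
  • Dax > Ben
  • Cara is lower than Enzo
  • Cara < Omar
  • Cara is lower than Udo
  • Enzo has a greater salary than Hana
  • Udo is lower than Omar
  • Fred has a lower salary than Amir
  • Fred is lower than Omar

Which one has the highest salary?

Hana is not greatest since Hana < Fred; Ben is not greatest since Ben < Enzo; Fred is not greatest since Fred < Udo; Cara is not greatest since Cara < Enzo; Enzo is not greatest since Enzo < Dax; Ivan is not greatest since Ivan < Dax; Amir is not greatest since Amir < Omar; Dax is not greatest since Dax < Soren; Tess is not greatest since Tess < Yosef; Soren is not greatest since Soren < Udo; Yosef is not greatest since Yosef < Udo; Udo is not greatest since Udo < Omar.
Only Omar has nothing above it, so Omar is the highest salary.

Omar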